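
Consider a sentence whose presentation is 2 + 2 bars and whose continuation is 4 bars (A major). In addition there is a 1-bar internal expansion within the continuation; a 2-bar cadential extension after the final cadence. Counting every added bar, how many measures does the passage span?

Basic sentence: 2 + 2 + 4 = 8 bars.
8 (basic form) + 1 (internal expansion) + 2 (cadential extension) = 11.

11 measures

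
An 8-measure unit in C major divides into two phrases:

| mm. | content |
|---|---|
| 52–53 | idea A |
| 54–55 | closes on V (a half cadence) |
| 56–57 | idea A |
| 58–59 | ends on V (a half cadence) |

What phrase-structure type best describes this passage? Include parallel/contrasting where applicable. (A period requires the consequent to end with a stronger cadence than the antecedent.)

Both phrases have the same opening (A) and the same cadence (half cadence): the second is a restatement, not a consequent, so this is a repeated phrase rather than a period.

repeated phrase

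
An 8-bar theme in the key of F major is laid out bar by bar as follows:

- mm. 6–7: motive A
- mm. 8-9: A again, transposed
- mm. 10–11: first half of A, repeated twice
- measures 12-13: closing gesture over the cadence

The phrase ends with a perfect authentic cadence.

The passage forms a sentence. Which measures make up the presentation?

measures 6–9

The presentation of a sentence is the basic idea (bars 6-7) plus its repetition (measures 8-9); the presentation is therefore mm. 6–9.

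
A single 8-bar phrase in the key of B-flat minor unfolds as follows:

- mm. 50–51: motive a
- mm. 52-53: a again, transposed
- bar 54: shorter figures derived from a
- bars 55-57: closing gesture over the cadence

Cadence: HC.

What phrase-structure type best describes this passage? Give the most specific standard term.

Basic idea (mm. 50-51) + its repetition (mm. 52–53) form the presentation; fragmentation and cadence (mm. 54-57) form the continuation — the 8-bar whole is a sentence.

sentence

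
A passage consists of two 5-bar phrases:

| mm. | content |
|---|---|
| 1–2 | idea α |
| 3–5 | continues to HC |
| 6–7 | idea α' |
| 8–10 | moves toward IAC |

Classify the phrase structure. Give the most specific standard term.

parallel period

Phrase 1 ends with a half cadence (weaker) and phrase 2 with an imperfect authentic cadence (stronger): antecedent + consequent = a period.
The two phrases open with the same material (α / α'), so the period is parallel.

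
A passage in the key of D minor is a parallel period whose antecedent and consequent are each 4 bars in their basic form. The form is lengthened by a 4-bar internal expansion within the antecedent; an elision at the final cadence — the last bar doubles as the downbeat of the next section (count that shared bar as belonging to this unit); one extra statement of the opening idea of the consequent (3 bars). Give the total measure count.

15 measures

Basic parallel period: 4 + 4 = 8 bars.
8 (basic form) + 4 (internal expansion) + 3 (extra statement) = 15.
The elision shares a bar with the next section but does not change this unit's count.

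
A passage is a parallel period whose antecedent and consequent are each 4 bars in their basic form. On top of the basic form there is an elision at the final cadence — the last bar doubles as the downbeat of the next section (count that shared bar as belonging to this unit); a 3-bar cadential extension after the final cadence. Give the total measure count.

11 measures

Basic parallel period: 4 + 4 = 8 bars.
8 (basic form) + 3 (cadential extension) = 11.
The elision shares a bar with the next section but does not change this unit's count.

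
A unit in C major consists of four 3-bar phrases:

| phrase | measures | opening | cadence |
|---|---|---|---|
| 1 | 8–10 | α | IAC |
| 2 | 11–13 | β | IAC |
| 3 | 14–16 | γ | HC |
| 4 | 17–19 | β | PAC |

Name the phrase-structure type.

contrasting double period

Four phrases in two halves: the first half (measures 8–13) ends with an imperfect authentic cadence, the second (mm. 14-19) with a perfect authentic cadence — a large antecedent–consequent pair, i.e. a double period.
Phrase 3 begins with different material from phrase 1, making it contrasting.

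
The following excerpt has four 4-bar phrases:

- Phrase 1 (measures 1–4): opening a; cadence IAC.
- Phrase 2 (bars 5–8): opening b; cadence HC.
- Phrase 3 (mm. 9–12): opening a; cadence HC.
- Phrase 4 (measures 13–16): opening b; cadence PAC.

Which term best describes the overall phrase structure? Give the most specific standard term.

Four phrases in two halves: the first half (bars 1-8) ends with a half cadence, the second (mm. 9–16) with a perfect authentic cadence — a large antecedent–consequent pair, i.e. a double period.
Phrase 3 begins with the same material as phrase 1, making it parallel.

parallel double period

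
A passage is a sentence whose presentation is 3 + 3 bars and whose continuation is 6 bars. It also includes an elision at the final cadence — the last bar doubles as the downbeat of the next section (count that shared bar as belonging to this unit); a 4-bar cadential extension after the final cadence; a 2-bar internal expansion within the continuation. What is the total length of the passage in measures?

Basic sentence: 3 + 3 + 6 = 12 bars.
12 (basic form) + 4 (cadential extension) + 2 (internal expansion) = 18.
The elision shares a bar with the next section but does not change this unit's count.

18 measures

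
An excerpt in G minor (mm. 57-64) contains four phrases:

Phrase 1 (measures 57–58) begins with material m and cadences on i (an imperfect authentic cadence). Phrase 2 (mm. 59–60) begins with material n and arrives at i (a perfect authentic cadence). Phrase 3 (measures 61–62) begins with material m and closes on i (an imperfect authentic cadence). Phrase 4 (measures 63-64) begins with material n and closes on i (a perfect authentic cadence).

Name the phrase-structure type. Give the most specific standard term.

repeated period

The cadence pattern IAC–PAC–IAC–PAC is weak–strong twice, and phrases 3–4 restate phrases 1–2: a period heard twice, not a double period (which would end weakly at phrase 2).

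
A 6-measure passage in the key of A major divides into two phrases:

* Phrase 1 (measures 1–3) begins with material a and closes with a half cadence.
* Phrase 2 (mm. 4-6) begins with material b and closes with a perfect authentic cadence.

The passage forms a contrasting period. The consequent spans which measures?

The antecedent is the phrase ending with the weaker cadence (half cadence, phrase 1) and the consequent the one ending more conclusively (perfect authentic cadence, phrase 2); the consequent is measures 4-6.

measures 4–6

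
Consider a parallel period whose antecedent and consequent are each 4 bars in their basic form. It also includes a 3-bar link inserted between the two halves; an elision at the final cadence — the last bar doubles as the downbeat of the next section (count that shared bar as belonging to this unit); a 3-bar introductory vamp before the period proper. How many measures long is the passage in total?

14 measures

Basic parallel period: 4 + 4 = 8 bars.
8 (basic form) + 3 (link) + 3 (introduction) = 14.
The elision shares a bar with the next section but does not change this unit's count.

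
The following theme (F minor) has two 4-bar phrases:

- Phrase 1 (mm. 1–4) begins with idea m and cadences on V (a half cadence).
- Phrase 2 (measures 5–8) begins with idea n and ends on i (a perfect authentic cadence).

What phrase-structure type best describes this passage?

contrasting period

Phrase 1 ends with a half cadence (weaker) and phrase 2 with a perfect authentic cadence (stronger): antecedent + consequent = a period.
The two phrases open with different material (m / n), so the period is contrasting.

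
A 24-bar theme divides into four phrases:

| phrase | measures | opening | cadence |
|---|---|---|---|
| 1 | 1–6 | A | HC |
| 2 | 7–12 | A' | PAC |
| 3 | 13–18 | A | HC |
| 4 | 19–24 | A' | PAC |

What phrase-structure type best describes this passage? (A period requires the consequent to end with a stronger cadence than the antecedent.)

The cadence pattern HC–PAC–HC–PAC is weak–strong twice, and phrases 3–4 restate phrases 1–2: a period heard twice, not a double period (which would end weakly at phrase 2).

repeated period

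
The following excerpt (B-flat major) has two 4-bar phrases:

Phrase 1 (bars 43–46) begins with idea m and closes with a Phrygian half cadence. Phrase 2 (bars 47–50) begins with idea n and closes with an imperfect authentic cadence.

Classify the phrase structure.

Phrase 1 ends with a Phrygian half cadence (weaker) and phrase 2 with an imperfect authentic cadence (stronger): antecedent + consequent = a period.
The two phrases open with different material (m / n), so the period is contrasting.

contrasting period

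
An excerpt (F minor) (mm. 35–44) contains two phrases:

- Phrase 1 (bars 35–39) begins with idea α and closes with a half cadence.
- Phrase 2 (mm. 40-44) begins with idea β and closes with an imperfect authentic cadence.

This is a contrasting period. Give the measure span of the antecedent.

measures 35–39

The phrase ending with the weaker cadence (half cadence) is the antecedent; the one ending more conclusively (imperfect authentic cadence) is the consequent. The antecedent is measures 35–39.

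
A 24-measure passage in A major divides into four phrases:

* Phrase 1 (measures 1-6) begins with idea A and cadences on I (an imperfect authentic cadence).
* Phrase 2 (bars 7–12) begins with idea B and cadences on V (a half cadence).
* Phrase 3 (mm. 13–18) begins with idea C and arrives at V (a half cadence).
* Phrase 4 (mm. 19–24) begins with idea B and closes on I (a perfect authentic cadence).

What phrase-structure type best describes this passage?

Four phrases in two halves: the first half (mm. 1–12) ends with a half cadence, the second (mm. 13–24) with a perfect authentic cadence — a large antecedent–consequent pair, i.e. a double period.
Phrase 3 begins with different material from phrase 1, making it contrasting.

contrasting double period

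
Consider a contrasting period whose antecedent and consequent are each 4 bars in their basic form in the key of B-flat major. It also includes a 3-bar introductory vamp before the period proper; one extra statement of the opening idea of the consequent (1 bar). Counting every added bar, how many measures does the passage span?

Basic contrasting period: 4 + 4 = 8 bars.
8 (basic form) + 3 (introduction) + 1 (extra statement) = 12.

12 measures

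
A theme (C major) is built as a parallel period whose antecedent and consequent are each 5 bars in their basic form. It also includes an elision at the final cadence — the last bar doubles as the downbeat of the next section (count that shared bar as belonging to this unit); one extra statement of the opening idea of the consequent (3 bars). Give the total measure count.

Basic parallel period: 5 + 5 = 10 bars.
10 (basic form) + 3 (extra statement) = 13.
The elision shares a bar with the next section but does not change this unit's count.

13 measures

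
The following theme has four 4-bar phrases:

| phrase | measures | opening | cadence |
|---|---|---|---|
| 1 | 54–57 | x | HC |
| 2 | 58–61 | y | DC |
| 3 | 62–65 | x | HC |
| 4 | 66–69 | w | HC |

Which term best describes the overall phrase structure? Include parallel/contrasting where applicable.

Phrase 4 ends with a half cadence, no stronger than phrase 2's deceptive cadence, so the four phrases do not form a double period; nor do phrases 3–4 duplicate 1–2, so it is not a repeated period. With no phrase reaching a conclusive cadence, the passage is a phrase group.

phrase group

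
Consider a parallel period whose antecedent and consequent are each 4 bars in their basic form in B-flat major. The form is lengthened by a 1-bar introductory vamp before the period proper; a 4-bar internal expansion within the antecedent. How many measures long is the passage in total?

13 measures

Basic parallel period: 4 + 4 = 8 bars.
8 (basic form) + 1 (introduction) + 4 (internal expansion) = 13.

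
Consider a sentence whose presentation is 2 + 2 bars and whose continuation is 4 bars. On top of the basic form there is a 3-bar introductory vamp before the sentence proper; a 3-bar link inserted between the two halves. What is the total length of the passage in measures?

Basic sentence: 2 + 2 + 4 = 8 bars.
8 (basic form) + 3 (introduction) + 3 (link) = 14.

14 measures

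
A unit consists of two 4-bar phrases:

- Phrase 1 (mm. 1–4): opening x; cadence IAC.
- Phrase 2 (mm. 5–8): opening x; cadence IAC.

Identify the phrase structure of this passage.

repeated phrase

Both phrases have the same opening (x) and the same cadence (imperfect authentic cadence): the second is a restatement, not a consequent, so this is a repeated phrase rather than a period.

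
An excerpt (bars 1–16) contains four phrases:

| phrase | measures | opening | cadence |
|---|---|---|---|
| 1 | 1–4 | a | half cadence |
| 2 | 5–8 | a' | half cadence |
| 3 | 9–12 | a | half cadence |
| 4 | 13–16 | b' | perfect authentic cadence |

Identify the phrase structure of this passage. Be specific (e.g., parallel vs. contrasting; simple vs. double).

Four phrases in two halves: the first half (mm. 1–8) ends with a half cadence, the second (measures 9–16) with a perfect authentic cadence — a large antecedent–consequent pair, i.e. a double period.
Phrase 3 begins with the same material as phrase 1, making it parallel.

parallel double period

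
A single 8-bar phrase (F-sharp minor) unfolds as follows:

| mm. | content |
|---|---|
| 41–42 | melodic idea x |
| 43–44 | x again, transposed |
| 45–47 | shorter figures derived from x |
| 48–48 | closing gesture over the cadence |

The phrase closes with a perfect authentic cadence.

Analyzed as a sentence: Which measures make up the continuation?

After the presentation (bars 41-44), the continuation covers the fragmentation through the cadence: mm. 45–48.

measures 45–48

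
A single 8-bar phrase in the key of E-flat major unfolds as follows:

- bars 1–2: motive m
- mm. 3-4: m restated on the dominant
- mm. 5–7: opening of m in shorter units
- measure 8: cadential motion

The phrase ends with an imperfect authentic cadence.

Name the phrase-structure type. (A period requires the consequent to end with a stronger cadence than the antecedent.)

Basic idea (bars 1-2) + its repetition (bars 3–4) form the presentation; fragmentation and cadence (measures 5-8) form the continuation — the 8-bar whole is a sentence.

sentence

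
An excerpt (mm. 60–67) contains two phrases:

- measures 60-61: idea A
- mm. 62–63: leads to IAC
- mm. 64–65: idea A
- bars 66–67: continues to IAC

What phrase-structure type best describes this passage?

Both phrases have the same opening (A) and the same cadence (imperfect authentic cadence): the second is a restatement, not a consequent, so this is a repeated phrase rather than a period.

repeated phrase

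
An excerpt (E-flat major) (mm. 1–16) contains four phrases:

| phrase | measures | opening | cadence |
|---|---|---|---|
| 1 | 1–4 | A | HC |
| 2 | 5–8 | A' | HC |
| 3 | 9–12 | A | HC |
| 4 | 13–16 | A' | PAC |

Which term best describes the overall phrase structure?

Four phrases in two halves: the first half (mm. 1–8) ends with a half cadence, the second (bars 9–16) with a perfect authentic cadence — a large antecedent–consequent pair, i.e. a double period.
Phrase 3 begins with the same material as phrase 1, making it parallel.

parallel double period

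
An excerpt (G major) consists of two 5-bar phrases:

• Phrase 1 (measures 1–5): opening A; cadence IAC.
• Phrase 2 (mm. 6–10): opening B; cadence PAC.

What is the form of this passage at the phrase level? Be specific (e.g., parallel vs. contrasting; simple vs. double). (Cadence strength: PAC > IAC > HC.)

contrasting period

Phrase 1 ends with an imperfect authentic cadence (weaker) and phrase 2 with a perfect authentic cadence (stronger): antecedent + consequent = a period.
The two phrases open with different material (A / B), so the period is contrasting.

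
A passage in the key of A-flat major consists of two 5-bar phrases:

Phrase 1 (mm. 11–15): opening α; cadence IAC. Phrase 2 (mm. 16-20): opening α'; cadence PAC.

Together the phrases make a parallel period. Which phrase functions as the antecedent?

phrase 1

The phrase ending with the weaker cadence (imperfect authentic cadence) is the antecedent; the one ending more conclusively (perfect authentic cadence) is the consequent. The antecedent is phrase 1.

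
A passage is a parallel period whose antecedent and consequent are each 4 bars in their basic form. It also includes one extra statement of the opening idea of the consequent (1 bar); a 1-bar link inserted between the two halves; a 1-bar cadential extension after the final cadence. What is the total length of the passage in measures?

11 measures

Basic parallel period: 4 + 4 = 8 bars.
8 (basic form) + 1 (extra statement) + 1 (link) + 1 (cadential extension) = 11.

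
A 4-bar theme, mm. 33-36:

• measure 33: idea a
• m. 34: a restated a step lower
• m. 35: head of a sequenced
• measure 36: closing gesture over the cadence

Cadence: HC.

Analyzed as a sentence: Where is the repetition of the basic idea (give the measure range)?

measures 34–34

The presentation of a sentence is the basic idea (measure 33) plus its repetition (m. 34); the repetition of the basic idea is therefore m. 34.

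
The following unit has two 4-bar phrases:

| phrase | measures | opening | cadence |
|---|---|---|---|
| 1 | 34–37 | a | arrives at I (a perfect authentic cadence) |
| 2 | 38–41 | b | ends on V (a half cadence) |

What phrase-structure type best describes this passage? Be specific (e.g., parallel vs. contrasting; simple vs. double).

phrase group

The second phrase closes with a half cadence, which is not stronger than the first phrase's perfect authentic cadence; without a weak→strong cadential pair there is no antecedent–consequent relationship, so this is a phrase group rather than a period.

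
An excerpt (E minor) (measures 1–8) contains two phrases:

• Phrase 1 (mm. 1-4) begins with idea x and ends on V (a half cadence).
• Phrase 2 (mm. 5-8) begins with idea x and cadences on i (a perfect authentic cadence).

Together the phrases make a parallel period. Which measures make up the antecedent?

The phrase ending with the weaker cadence (half cadence) is the antecedent; the one ending more conclusively (perfect authentic cadence) is the consequent. The antecedent is measures 1–4.

measures 1–4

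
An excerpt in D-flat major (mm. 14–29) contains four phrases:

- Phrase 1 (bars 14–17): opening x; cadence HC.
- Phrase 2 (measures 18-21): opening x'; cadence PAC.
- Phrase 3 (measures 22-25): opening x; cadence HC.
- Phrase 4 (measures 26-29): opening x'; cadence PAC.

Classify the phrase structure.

The cadence pattern HC–PAC–HC–PAC is weak–strong twice, and phrases 3–4 restate phrases 1–2: a period heard twice, not a double period (which would end weakly at phrase 2).

repeated period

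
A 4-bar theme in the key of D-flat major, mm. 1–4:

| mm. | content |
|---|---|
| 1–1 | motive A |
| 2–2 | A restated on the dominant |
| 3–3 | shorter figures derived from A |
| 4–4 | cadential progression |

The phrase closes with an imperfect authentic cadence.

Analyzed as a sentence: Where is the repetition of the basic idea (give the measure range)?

The presentation of a sentence is the basic idea (bar 1) plus its repetition (m. 2); the repetition of the basic idea is therefore bar 2.

measures 2–2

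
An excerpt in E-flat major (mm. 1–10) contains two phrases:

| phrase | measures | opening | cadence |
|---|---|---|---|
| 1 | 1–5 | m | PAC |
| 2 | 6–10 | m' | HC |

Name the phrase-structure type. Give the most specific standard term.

phrase group

The second phrase closes with a half cadence, which is not stronger than the first phrase's perfect authentic cadence; without a weak→strong cadential pair there is no antecedent–consequent relationship, so this is a phrase group rather than a period.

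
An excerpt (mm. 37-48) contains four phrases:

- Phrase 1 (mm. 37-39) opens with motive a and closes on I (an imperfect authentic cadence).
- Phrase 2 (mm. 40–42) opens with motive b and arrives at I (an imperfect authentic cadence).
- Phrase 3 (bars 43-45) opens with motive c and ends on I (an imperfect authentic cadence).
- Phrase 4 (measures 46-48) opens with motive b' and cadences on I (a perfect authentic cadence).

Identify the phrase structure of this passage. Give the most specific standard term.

contrasting double period

Four phrases in two halves: the first half (bars 37–42) ends with an imperfect authentic cadence, the second (mm. 43–48) with a perfect authentic cadence — a large antecedent–consequent pair, i.e. a double period.
Phrase 3 begins with different material from phrase 1, making it contrasting.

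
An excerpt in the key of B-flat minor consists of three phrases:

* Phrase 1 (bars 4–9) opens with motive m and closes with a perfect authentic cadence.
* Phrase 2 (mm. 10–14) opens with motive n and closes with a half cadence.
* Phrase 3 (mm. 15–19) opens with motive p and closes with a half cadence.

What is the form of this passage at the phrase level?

phrase group

The final phrase closes with a half cadence, which is not stronger than the preceding half cadence; the 3 phrases lack an overall antecedent–consequent design and so form a phrase group.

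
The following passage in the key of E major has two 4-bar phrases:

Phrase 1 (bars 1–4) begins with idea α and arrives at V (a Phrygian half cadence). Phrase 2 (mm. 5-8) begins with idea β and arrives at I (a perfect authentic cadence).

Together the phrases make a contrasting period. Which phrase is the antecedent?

The phrase ending with the weaker cadence (Phrygian half cadence) is the antecedent; the one ending more conclusively (perfect authentic cadence) is the consequent. The antecedent is phrase 1.

phrase 1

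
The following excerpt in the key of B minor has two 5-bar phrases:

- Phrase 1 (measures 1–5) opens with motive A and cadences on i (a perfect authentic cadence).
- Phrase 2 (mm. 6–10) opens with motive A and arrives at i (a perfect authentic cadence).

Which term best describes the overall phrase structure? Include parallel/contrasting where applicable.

Both phrases have the same opening (A) and the same cadence (perfect authentic cadence): the second is a restatement, not a consequent, so this is a repeated phrase rather than a period.

repeated phrase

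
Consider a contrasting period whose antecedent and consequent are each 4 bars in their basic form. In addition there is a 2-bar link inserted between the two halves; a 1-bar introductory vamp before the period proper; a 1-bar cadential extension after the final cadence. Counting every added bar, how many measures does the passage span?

12 measures

Basic contrasting period: 4 + 4 = 8 bars.
8 (basic form) + 2 (link) + 1 (introduction) + 1 (cadential extension) = 12.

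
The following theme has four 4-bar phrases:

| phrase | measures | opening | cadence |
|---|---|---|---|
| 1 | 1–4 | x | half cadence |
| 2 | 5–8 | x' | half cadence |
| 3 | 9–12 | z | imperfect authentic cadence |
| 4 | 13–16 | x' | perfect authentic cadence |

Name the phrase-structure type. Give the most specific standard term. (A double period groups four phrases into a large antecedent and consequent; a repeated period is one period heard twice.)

Four phrases in two halves: the first half (measures 1–8) ends with a half cadence, the second (mm. 9–16) with a perfect authentic cadence — a large antecedent–consequent pair, i.e. a double period.
Phrase 3 begins with different material from phrase 1, making it contrasting.

contrasting double period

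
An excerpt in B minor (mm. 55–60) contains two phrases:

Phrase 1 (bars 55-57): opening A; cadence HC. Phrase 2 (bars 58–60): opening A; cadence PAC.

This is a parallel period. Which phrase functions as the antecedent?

phrase 1

The phrase ending with the weaker cadence (half cadence) is the antecedent; the one ending more conclusively (perfect authentic cadence) is the consequent. The antecedent is phrase 1.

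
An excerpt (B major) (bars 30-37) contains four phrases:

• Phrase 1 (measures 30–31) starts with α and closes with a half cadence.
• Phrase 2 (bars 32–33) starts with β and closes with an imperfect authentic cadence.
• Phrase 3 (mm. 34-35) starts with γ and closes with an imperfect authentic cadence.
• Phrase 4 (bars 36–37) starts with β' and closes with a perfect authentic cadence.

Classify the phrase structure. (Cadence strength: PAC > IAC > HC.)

contrasting double period

Four phrases in two halves: the first half (bars 30–33) ends with an imperfect authentic cadence, the second (mm. 34–37) with a perfect authentic cadence — a large antecedent–consequent pair, i.e. a double period.
Phrase 3 begins with different material from phrase 1, making it contrasting.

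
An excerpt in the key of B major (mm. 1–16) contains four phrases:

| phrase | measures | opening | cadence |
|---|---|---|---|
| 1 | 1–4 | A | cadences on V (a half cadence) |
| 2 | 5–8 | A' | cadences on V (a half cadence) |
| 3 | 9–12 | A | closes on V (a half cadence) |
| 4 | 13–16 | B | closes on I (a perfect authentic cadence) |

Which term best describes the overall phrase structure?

Four phrases in two halves: the first half (mm. 1-8) ends with a half cadence, the second (mm. 9–16) with a perfect authentic cadence — a large antecedent–consequent pair, i.e. a double period.
Phrase 3 begins with the same material as phrase 1, making it parallel.

parallel double period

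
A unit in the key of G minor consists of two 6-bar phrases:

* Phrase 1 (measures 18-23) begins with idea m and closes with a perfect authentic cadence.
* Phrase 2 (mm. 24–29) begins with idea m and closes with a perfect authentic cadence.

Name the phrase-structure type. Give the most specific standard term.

repeated phrase

Both phrases have the same opening (m) and the same cadence (perfect authentic cadence): the second is a restatement, not a consequent, so this is a repeated phrase rather than a period.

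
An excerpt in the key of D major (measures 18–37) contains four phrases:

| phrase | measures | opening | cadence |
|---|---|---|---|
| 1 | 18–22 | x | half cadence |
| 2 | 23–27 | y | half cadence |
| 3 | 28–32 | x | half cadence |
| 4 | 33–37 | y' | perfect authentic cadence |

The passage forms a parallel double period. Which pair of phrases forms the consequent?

phrases 3 and 4

In a double period the first pair of phrases (ending half cadence) is the large antecedent and the second pair (ending perfect authentic cadence) is the large consequent; the consequent is phrases 3 and 4.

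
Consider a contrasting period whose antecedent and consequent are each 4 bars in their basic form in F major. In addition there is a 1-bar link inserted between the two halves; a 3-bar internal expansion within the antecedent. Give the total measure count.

12 measures

Basic contrasting period: 4 + 4 = 8 bars.
8 (basic form) + 1 (link) + 3 (internal expansion) = 12.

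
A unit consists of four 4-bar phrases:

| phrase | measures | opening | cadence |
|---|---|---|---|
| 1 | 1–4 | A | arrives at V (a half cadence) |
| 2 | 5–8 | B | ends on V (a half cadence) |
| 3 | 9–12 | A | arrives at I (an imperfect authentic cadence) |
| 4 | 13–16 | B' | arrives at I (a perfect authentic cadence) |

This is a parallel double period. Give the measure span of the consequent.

In a double period the first pair of phrases (ending half cadence) is the large antecedent and the second pair (ending perfect authentic cadence) is the large consequent; the consequent is measures 9–16.

measures 9–16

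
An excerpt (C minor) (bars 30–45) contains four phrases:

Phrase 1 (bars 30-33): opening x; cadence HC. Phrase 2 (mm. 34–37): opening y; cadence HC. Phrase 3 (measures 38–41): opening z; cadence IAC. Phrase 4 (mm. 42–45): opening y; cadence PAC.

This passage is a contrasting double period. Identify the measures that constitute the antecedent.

In a double period the four phrases pair into a large antecedent (phrases 1–2, ending half cadence) and a large consequent (phrases 3–4, ending perfect authentic cadence). The antecedent spans mm. 30–37.

measures 30–37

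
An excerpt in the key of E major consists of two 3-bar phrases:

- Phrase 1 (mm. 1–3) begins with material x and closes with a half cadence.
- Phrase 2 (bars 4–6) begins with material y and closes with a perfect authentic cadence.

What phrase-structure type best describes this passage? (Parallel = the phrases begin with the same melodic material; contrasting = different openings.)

Phrase 1 ends with a half cadence (weaker) and phrase 2 with a perfect authentic cadence (stronger): antecedent + consequent = a period.
The two phrases open with different material (x / y), so the period is contrasting.

contrasting period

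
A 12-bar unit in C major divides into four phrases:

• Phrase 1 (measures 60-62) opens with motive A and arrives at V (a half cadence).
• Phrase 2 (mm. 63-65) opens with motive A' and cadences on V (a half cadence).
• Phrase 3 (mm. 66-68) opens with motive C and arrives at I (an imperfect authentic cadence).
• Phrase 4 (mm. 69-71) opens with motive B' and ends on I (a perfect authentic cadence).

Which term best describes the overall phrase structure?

contrasting double period

Four phrases in two halves: the first half (mm. 60-65) ends with a half cadence, the second (measures 66–71) with a perfect authentic cadence — a large antecedent–consequent pair, i.e. a double period.
Phrase 3 begins with different material from phrase 1, making it contrasting.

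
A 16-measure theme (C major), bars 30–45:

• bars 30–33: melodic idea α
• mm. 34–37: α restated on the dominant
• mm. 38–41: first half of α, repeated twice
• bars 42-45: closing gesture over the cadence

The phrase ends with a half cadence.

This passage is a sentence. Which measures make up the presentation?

The presentation of a sentence is the basic idea (mm. 30–33) plus its repetition (bars 34-37); the presentation is therefore bars 30–37.

measures 30–37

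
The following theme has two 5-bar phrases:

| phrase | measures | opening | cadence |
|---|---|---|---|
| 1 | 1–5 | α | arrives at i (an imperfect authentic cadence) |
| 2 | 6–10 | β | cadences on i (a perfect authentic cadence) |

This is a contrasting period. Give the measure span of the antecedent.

The phrase ending with the weaker cadence (imperfect authentic cadence) is the antecedent; the one ending more conclusively (perfect authentic cadence) is the consequent. The antecedent is measures 1–5.

measures 1–5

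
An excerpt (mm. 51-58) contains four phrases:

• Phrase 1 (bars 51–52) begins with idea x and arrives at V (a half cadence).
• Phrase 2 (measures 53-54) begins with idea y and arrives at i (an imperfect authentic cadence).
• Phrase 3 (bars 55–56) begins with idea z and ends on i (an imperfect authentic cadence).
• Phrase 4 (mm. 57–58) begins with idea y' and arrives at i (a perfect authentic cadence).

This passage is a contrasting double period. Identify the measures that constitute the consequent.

In a double period the four phrases pair into a large antecedent (phrases 1–2, ending imperfect authentic cadence) and a large consequent (phrases 3–4, ending perfect authentic cadence). The consequent spans measures 55–58.

measures 55–58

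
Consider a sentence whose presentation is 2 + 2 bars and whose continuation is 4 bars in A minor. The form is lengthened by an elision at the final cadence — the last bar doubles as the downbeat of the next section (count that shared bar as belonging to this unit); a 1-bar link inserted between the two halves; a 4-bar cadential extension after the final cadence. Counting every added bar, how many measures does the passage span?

13 measures

Basic sentence: 2 + 2 + 4 = 8 bars.
8 (basic form) + 1 (link) + 4 (cadential extension) = 13.
The elision shares a bar with the next section but does not change this unit's count.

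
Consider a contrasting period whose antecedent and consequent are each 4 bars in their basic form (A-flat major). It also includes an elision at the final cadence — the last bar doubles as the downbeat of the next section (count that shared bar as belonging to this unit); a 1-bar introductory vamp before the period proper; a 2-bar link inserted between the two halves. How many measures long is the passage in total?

11 measures

Basic contrasting period: 4 + 4 = 8 bars.
8 (basic form) + 1 (introduction) + 2 (link) = 11.
The elision shares a bar with the next section but does not change this unit's count.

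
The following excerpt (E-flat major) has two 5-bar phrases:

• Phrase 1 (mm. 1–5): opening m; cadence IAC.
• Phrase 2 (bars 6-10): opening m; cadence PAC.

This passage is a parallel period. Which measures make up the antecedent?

The antecedent is the phrase ending with the weaker cadence (imperfect authentic cadence, phrase 1) and the consequent the one ending more conclusively (perfect authentic cadence, phrase 2); the antecedent is bars 1–5.

measures 1–5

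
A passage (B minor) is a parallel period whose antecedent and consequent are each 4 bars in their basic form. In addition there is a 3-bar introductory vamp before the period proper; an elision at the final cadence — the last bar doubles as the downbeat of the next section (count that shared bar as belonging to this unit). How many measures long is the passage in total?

11 measures

Basic parallel period: 4 + 4 = 8 bars.
8 (basic form) + 3 (introduction) = 11.
The elision shares a bar with the next section but does not change this unit's count.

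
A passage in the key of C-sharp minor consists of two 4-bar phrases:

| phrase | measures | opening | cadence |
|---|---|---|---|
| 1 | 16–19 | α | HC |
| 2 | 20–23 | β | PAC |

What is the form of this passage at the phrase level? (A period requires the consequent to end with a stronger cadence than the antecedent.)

Phrase 1 ends with a half cadence (weaker) and phrase 2 with a perfect authentic cadence (stronger): antecedent + consequent = a period.
The two phrases open with different material (α / β), so the period is contrasting.

contrasting period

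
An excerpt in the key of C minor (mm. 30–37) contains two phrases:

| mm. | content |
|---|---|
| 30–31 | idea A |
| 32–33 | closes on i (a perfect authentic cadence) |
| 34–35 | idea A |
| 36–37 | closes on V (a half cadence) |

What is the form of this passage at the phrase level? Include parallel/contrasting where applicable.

phrase group

The second phrase closes with a half cadence, which is not stronger than the first phrase's perfect authentic cadence; without a weak→strong cadential pair there is no antecedent–consequent relationship, so this is a phrase group rather than a period.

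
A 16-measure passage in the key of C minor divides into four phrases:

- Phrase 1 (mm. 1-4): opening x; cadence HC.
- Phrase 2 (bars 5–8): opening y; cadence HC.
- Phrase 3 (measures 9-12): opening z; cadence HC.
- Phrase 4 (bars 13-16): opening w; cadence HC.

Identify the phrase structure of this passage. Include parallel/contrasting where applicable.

Phrase 4 ends with a half cadence, no stronger than phrase 2's half cadence, so the four phrases do not form a double period; nor do phrases 3–4 duplicate 1–2, so it is not a repeated period. With no phrase reaching a conclusive cadence, the passage is a phrase group.

phrase group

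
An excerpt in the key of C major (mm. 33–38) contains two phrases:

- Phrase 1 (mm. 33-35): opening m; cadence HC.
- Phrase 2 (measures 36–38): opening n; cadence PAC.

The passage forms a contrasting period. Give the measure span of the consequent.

measures 36–38

The phrase ending with the weaker cadence (half cadence) is the antecedent; the one ending more conclusively (perfect authentic cadence) is the consequent. The consequent is measures 36–38.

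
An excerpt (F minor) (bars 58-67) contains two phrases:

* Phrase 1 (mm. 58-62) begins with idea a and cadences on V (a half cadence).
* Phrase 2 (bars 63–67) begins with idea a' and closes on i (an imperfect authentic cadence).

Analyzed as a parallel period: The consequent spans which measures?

measures 63–67

The antecedent is the phrase ending with the weaker cadence (half cadence, phrase 1) and the consequent the one ending more conclusively (imperfect authentic cadence, phrase 2); the consequent is measures 63-67.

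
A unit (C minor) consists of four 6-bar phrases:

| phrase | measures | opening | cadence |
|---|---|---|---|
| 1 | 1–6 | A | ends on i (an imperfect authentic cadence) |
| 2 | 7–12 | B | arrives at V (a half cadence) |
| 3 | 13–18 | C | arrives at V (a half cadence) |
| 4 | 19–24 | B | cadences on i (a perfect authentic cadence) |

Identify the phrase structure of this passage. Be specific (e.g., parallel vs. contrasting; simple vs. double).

Four phrases in two halves: the first half (mm. 1-12) ends with a half cadence, the second (measures 13-24) with a perfect authentic cadence — a large antecedent–consequent pair, i.e. a double period.
Phrase 3 begins with different material from phrase 1, making it contrasting.

contrasting double period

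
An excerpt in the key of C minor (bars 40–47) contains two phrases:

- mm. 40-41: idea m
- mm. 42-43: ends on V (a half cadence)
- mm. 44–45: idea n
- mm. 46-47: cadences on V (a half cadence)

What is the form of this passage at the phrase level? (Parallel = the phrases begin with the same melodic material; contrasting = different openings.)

The second phrase closes with a half cadence, which is not stronger than the first phrase's half cadence; without a weak→strong cadential pair there is no antecedent–consequent relationship, so this is a phrase group rather than a period.

phrase group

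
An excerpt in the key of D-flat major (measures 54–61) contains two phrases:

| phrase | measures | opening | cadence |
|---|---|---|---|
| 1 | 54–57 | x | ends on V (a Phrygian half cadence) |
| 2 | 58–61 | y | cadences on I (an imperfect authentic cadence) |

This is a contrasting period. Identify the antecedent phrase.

phrase 1

The phrase ending with the weaker cadence (Phrygian half cadence) is the antecedent; the one ending more conclusively (imperfect authentic cadence) is the consequent. The antecedent is phrase 1.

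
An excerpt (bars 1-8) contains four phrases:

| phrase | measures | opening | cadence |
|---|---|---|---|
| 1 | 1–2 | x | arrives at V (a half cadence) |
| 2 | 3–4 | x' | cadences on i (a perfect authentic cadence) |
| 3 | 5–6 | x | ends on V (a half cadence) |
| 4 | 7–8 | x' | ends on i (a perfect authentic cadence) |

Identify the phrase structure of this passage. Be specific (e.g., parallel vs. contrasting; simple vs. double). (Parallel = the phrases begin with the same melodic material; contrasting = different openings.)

repeated period

The cadence pattern HC–PAC–HC–PAC is weak–strong twice, and phrases 3–4 restate phrases 1–2: a period heard twice, not a double period (which would end weakly at phrase 2).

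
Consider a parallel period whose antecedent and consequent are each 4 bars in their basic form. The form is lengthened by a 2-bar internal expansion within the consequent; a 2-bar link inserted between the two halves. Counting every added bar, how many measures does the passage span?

Basic parallel period: 4 + 4 = 8 bars.
8 (basic form) + 2 (internal expansion) + 2 (link) = 12.

12 measures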